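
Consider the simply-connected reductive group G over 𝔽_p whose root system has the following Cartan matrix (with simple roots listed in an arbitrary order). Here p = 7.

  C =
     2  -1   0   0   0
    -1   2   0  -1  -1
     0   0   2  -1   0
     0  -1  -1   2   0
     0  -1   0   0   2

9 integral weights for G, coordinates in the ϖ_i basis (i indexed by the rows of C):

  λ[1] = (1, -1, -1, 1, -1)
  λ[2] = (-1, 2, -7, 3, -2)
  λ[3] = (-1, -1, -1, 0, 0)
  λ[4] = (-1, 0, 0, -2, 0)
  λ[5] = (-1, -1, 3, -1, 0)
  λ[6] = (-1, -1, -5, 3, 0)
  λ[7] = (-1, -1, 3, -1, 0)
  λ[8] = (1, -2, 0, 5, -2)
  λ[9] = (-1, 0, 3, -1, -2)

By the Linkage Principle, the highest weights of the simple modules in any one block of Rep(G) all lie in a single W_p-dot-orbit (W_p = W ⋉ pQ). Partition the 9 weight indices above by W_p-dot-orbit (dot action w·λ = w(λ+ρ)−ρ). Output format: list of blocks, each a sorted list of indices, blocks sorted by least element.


Dynkin diagram of C (from the 8 off-diagonal −1 entries): D_5.

Folding the 9 weights λ_j+ρ into Ā_7 (reps in the given 5-coord order):

  λ_1 → (2, 0, 0, 2, 0) · λ_2 → (0, 0, 4, 0, 1) · λ_3 → (0, 0, 0, 1, 1) · λ_4 → (0, 0, 0, 1, 1) · λ_5 → (0, 0, 4, 0, 1) · λ_6 → (0, 0, 4, 0, 1) · λ_7 → (0, 0, 4, 0, 1) · λ_8 → (0, 0, 0, 1, 1) · λ_9 → (0, 0, 4, 0, 1)

These 9 weights hit 3 W_7-dot-orbits; sizes (1, 5, 3):

[[1], [2, 5, 6, 7, 9], [3, 4, 8]]


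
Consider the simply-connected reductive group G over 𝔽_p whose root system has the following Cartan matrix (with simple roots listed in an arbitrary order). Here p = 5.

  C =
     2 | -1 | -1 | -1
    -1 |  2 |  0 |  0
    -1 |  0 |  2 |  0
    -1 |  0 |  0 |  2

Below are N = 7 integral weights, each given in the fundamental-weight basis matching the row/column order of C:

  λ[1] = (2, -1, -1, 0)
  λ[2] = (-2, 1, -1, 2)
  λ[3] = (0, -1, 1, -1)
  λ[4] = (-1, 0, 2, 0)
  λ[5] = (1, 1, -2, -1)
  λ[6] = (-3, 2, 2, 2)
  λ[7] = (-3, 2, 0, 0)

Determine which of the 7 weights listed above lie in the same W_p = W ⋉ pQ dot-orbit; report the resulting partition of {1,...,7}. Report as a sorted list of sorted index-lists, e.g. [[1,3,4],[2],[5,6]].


Dynkin diagram of C (from the 6 off-diagonal −1 entries): D_4.

Folding the 7 weights λ_j+ρ into Ā_5 (reps in the given 4-coord order):

  λ_1 → (1, 0, 0, 1);  λ_2 → (0, 1, 1, 2);  λ_3 → (1, 0, 2, 0);  λ_4 → (0, 1, 3, 1);  λ_5 → (1, 2, 1, 0);  λ_6 → (0, 1, 1, 1);  λ_7 → (0, 1, 1, 1)

These 7 weights hit 6 W_5-dot-orbits; sizes (1, 1, 1, 1, 1, 2):

[[1], [2], [3], [4], [5], [6, 7]]


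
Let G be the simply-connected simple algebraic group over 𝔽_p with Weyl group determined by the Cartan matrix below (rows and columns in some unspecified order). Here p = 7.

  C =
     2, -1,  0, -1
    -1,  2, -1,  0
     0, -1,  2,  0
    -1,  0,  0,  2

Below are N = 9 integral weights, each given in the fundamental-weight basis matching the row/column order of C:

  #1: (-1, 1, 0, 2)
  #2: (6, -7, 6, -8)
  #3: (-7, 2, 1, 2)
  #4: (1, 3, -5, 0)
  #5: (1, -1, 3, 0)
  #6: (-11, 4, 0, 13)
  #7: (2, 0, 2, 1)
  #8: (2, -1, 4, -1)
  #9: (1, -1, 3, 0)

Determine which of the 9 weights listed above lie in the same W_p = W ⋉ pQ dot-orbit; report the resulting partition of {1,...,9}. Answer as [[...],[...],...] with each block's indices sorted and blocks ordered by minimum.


C ↔ A_4 under row/col permutation; |W(A_4)| = 120.

Each λ_j+ρ reduced to Ā_7; 4-tuples below use C's row order:

  [1] (0, 2, 1, 3);  [2] (6, 0, 0, 0);  [3] (0, 2, 1, 3);  [4] (2, 0, 4, 1);  [5] (2, 0, 4, 1);  [6] (0, 2, 1, 3);  [7] (3, 1, 1, 0);  [8] (2, 0, 4, 1);  [9] (2, 0, 4, 1)

4 distinct reps among the 9 weights ⇒ 4 W_7-linkage classes:

[[1, 3, 6], [2], [4, 5, 8, 9], [7]]


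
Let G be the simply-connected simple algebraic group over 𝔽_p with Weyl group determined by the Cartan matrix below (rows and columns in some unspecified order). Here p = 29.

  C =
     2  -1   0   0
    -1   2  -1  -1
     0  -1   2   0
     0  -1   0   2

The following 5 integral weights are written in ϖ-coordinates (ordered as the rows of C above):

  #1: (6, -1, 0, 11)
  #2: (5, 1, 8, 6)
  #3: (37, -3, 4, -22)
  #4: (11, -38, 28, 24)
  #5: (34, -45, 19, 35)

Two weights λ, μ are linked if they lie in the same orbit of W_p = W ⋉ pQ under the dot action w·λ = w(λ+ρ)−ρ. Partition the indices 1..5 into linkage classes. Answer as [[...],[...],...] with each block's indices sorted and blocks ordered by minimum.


Dynkin diagram of C (from the 6 off-diagonal −1 entries): D_4.

Ā_29 reps of the 5 weights (D_4, coords as presented):

  [1] (7, 0, 1, 12)
  [2] (6, 2, 9, 7)
  [3] (6, 2, 9, 7)
  [4] (17, 0, 0, 4)
  [5] (6, 2, 9, 7)

Linkage partition of the 5 weights (3 classes, p=29):

[[1], [2, 3, 5], [4]]


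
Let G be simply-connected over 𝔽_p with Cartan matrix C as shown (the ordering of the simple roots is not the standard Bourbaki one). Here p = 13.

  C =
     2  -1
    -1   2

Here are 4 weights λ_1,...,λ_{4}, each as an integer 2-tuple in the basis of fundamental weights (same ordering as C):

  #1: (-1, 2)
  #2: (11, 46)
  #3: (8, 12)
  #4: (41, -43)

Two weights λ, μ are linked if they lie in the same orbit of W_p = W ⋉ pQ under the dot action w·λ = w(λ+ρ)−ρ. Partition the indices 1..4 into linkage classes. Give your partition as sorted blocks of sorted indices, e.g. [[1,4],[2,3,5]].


Type A_2, rank 2, |W|=6; reorder rows/cols to standard.

Folding the 4 weights λ_j+ρ into Ā_13 (reps in the given 2-coord order):

    1: (0, 3)
    2: (5, 1)
    3: (0, 4)
    4: (0, 3)

Grouping the 4 weights by Ā_13-representative: 3 linkage classes.

[[1, 4], [2], [3]]


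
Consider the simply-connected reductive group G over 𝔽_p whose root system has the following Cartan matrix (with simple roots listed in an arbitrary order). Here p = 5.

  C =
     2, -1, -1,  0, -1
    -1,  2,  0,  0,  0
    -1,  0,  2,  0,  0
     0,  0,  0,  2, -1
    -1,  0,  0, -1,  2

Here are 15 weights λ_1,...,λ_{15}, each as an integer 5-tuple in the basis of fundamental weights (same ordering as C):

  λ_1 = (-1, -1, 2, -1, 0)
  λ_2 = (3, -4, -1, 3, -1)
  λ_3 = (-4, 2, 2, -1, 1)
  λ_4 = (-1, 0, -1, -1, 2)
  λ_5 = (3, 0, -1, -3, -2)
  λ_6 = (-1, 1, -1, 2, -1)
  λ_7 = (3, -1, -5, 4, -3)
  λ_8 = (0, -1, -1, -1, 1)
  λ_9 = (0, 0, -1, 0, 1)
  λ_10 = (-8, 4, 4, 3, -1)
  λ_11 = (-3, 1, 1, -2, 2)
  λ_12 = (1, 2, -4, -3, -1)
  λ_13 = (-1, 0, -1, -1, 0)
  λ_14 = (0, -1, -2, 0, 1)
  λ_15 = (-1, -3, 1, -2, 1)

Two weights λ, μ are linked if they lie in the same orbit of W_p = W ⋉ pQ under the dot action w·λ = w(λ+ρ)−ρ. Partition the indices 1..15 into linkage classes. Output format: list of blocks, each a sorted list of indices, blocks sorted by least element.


Cartan matrix: type D_5 (|W|=1920); un-permuting the 5 rows.

Each λ_j+ρ reduced to Ā_5; 5-tuples below use C's row order:

  [1] (0, 0, 3, 0, 1)
  [2] (0, 0, 3, 0, 1)
  [3] (2, 0, 0, 1, 0)
  [4] (0, 1, 0, 0, 1)
  [5] (0, 1, 0, 0, 1)
  [6] (0, 2, 0, 3, 0)
  [7] (2, 0, 0, 1, 0)
  [8] (1, 0, 0, 0, 1)
  [9] (0, 1, 0, 0, 1)
  [10] (2, 0, 0, 1, 0)
  [11] (2, 0, 0, 1, 0)
  [12] (2, 0, 0, 1, 0)
  [13] (0, 1, 0, 0, 1)
  [14] (0, 0, 1, 1, 1)
  [15] (1, 0, 0, 0, 1)

6 distinct reps among the 15 weights ⇒ 6 W_5-linkage classes:

[[1, 2], [3, 7, 10, 11, 12], [4, 5, 9, 13], [6], [8, 15], [14]]


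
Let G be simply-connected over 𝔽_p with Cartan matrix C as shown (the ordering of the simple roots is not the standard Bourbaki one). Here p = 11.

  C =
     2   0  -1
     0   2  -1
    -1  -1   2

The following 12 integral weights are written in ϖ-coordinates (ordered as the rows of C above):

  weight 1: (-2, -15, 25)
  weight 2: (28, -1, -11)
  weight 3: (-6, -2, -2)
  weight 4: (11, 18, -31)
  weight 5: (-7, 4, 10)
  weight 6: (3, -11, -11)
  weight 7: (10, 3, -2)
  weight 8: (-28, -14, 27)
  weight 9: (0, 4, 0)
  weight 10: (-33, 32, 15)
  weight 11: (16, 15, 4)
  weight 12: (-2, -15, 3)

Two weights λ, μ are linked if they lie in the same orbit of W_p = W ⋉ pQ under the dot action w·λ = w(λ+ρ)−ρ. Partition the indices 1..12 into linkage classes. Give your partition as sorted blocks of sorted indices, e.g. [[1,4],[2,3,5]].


Cartan matrix: type A_3 (|W|=24); un-permuting the 3 rows.

Folding the 12 weights λ_j+ρ into Ā_11 (reps in the given 3-coord order):

  λ_1 → (7, 0, 1);  λ_2 → (7, 0, 1);  λ_3 → (1, 5, 1);  λ_4 → (7, 0, 1);  λ_5 → (1, 0, 5);  λ_6 → (1, 5, 1);  λ_7 → (7, 0, 1);  λ_8 → (1, 5, 1);  λ_9 → (1, 5, 1);  λ_10 → (1, 0, 5);  λ_11 → (1, 0, 5);  λ_12 → (7, 0, 1)

These 12 weights hit 3 W_11-dot-orbits; sizes (5, 4, 3):

[[1, 2, 4, 7, 12], [3, 6, 8, 9], [5, 10, 11]]


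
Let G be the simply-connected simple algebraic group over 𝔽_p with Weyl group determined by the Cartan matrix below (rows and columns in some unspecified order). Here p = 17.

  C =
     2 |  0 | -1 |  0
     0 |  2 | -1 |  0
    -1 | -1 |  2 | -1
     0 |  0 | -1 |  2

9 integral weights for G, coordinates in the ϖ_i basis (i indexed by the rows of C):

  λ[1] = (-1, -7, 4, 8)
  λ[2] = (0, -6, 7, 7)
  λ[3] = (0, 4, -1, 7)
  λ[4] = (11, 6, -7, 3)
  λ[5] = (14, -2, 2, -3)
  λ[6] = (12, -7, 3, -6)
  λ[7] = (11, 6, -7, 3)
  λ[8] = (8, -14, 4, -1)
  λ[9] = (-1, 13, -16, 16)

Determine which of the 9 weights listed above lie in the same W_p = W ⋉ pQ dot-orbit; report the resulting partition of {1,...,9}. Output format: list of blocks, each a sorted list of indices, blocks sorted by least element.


Type D_4, rank 4, |W|=192; reorder rows/cols to standard.

Alcove-folded reps (p=17, 9 weights, presented ϖ-order):

  λ_1 → (1, 5, 0, 8) · λ_2 → (1, 5, 0, 8) · λ_3 → (1, 5, 0, 8) · λ_4 → (6, 1, 4, 2) · λ_5 → (14, 0, 1, 1) · λ_6 → (6, 1, 4, 2) · λ_7 → (6, 1, 4, 2) · λ_8 → (1, 5, 0, 8) · λ_9 → (14, 0, 1, 1)

Linkage partition of the 9 weights (3 classes, p=17):

[[1, 2, 3, 8], [4, 6, 7], [5, 9]]


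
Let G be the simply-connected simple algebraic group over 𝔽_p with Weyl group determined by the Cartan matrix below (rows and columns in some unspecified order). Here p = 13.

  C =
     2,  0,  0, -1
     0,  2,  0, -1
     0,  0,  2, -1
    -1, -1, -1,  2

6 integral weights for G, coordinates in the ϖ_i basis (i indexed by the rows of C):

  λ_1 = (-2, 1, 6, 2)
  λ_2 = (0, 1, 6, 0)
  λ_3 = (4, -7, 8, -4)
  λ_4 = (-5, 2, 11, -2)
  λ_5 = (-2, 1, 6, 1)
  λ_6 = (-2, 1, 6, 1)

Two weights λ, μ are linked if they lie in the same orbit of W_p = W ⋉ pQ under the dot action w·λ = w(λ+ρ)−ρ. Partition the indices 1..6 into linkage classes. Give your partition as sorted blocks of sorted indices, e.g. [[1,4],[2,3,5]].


Type D_4, rank 4, |W|=192; reorder rows/cols to standard.

W_13-reps of the 6 weights in Ā_13 (same 4-coord order as C):

  λ_1+ρ ↦ (1, 2, 7, 1)
  λ_2+ρ ↦ (1, 2, 7, 1)
  λ_3+ρ ↦ (4, 3, 0, 2)
  λ_4+ρ ↦ (1, 2, 7, 1)
  λ_5+ρ ↦ (1, 2, 7, 1)
  λ_6+ρ ↦ (1, 2, 7, 1)

These 6 weights hit 2 W_13-dot-orbits; sizes (5, 1):

[[1, 2, 4, 5, 6], [3]]


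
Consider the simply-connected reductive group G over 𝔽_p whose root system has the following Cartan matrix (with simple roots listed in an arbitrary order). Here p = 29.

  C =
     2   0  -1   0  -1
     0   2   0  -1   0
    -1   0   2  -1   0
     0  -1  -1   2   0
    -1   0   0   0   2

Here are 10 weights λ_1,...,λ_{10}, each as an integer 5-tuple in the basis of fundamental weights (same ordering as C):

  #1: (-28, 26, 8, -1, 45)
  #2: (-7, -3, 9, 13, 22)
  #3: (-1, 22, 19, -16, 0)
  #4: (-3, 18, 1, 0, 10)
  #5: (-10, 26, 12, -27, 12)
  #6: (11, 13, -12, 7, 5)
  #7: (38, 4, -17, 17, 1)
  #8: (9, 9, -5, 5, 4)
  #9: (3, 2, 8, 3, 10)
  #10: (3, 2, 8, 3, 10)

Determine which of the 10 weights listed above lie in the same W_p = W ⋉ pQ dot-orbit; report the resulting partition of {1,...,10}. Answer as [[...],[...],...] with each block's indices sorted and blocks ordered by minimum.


Dynkin diagram of C (from the 8 off-diagonal −1 entries): A_5.

Ā_29 reps of the 10 weights (A_5, coords as presented):

  1: (2, 17, 0, 1, 7);  2: (6, 10, 4, 2, 5);  3: (0, 8, 5, 15, 1);  4: (2, 17, 0, 1, 7);  5: (4, 1, 9, 4, 9);  6: (1, 11, 8, 3, 6);  7: (6, 10, 4, 2, 5);  8: (6, 10, 4, 2, 5);  9: (4, 1, 9, 4, 9);  10: (4, 1, 9, 4, 9)

Partition of {1..10} into 5 W_29-dot-orbits:

[[1, 4], [2, 7, 8], [3], [5, 9, 10], [6]]


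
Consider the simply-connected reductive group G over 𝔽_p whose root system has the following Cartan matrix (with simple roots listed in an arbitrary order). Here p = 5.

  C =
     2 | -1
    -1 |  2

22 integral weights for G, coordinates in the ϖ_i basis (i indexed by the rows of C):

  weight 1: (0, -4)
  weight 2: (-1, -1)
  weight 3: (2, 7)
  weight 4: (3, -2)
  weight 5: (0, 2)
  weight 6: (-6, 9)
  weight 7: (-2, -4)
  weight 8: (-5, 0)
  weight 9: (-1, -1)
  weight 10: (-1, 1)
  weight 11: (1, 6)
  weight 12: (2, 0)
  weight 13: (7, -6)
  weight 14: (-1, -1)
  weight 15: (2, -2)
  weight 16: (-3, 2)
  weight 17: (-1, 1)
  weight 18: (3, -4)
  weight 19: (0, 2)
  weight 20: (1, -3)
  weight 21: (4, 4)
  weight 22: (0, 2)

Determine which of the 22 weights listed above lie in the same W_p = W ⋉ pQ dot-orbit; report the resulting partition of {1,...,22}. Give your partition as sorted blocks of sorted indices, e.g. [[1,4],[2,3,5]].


C ↔ A_2 under row/col permutation; |W(A_2)| = 6.

Ā_5 reps of the 22 weights (A_2, coords as presented):

  1: (2, 1)
  2: (0, 0)
  3: (2, 1)
  4: (3, 1)
  5: (1, 3)
  6: (0, 0)
  7: (3, 1)
  8: (1, 3)
  9: (0, 0)
  10: (0, 2)
  11: (2, 1)
  12: (3, 1)
  13: (0, 2)
  14: (0, 0)
  15: (2, 1)
  16: (2, 1)
  17: (0, 2)
  18: (1, 3)
  19: (1, 3)
  20: (0, 2)
  21: (0, 0)
  22: (1, 3)

The 22 indices split into 5 linkage classes (same alcove rep ⇔ same W_5-dot-orbit):

[[1, 3, 11, 15, 16], [2, 6, 9, 14, 21], [4, 7, 12], [5, 8, 18, 19, 22], [10, 13, 17, 20]]


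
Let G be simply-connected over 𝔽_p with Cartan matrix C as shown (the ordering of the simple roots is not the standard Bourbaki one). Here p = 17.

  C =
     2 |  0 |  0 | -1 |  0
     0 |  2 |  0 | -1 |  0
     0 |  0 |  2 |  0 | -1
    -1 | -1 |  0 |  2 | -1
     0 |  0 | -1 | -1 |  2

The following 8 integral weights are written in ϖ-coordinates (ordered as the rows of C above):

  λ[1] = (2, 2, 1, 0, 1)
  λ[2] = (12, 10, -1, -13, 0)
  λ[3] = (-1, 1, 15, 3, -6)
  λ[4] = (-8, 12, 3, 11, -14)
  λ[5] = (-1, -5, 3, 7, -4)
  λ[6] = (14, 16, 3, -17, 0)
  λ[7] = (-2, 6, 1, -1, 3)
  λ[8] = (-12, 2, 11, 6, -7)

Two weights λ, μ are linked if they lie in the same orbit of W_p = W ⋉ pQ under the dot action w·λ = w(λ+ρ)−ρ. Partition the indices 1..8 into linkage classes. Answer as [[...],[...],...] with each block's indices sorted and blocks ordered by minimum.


Cartan matrix: type D_5 (|W|=1920); un-permuting the 5 rows.

λ_j+ρ reflected into Ā_17 (⟨·,θ^∨⟩≤17); 5-tuples as given:

  [1] (3, 3, 2, 1, 2) · [2] (1, 1, 11, 0, 0) · [3] (1, 1, 11, 0, 0) · [4] (0, 4, 1, 1, 3) · [5] (0, 4, 1, 1, 3) · [6] (1, 1, 11, 0, 0) · [7] (0, 6, 2, 1, 3) · [8] (0, 6, 2, 1, 3)

Grouping the 8 weights by Ā_17-representative: 4 linkage classes.

[[1], [2, 3, 6], [4, 5], [7, 8]]


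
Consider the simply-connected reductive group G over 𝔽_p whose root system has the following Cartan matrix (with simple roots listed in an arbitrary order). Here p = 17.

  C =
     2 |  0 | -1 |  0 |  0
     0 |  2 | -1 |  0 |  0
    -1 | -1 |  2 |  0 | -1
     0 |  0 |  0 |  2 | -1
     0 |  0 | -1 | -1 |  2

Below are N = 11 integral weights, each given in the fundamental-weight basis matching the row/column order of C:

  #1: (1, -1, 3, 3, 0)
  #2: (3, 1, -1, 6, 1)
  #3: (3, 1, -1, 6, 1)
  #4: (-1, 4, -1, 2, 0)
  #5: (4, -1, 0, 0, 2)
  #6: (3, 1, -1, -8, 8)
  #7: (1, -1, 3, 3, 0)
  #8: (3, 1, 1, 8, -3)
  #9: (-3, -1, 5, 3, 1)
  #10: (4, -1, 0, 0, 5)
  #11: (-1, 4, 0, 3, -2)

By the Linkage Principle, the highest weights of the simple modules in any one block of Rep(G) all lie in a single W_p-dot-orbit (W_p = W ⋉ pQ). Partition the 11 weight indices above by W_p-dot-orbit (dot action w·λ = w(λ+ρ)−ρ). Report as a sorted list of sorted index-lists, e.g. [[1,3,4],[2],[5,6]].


D_5 Cartan matrix, 5 simple roots permuted; ρ=(1,1,1,1,1).

Alcove-folded reps (p=17, 11 weights, presented ϖ-order):

  1: (2, 0, 4, 4, 1);  2: (4, 2, 0, 7, 2);  3: (4, 2, 0, 7, 2);  4: (0, 5, 0, 3, 1);  5: (5, 0, 1, 1, 3);  6: (4, 2, 0, 7, 2);  7: (2, 0, 4, 4, 1);  8: (4, 2, 0, 7, 2);  9: (2, 0, 4, 4, 1);  10: (5, 0, 1, 1, 3);  11: (0, 5, 0, 3, 1)

The 11 indices split into 4 linkage classes (same alcove rep ⇔ same W_17-dot-orbit):

[[1, 7, 9], [2, 3, 6, 8], [4, 11], [5, 10]]


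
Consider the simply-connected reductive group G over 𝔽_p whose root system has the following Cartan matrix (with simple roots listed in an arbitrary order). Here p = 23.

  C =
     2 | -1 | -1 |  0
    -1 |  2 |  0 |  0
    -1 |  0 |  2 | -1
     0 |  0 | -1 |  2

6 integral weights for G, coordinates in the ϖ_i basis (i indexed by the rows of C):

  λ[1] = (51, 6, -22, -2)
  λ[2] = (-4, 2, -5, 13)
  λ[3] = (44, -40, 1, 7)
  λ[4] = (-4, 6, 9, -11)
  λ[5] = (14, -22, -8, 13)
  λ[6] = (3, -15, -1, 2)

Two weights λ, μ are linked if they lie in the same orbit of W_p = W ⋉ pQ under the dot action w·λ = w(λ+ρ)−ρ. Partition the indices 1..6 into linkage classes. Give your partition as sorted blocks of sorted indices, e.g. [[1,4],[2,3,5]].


Cartan matrix: type A_4 (|W|=120); un-permuting the 4 rows.

W_23-reps of the 6 weights in Ā_23 (same 4-coord order as C):

  λ_1 → (7, 8, 6, 1);  λ_2 → (0, 4, 3, 7);  λ_3 → (7, 8, 6, 1);  λ_4 → (0, 4, 3, 7);  λ_5 → (7, 8, 6, 1);  λ_6 → (0, 4, 3, 7)

Partition of {1..6} into 2 W_23-dot-orbits:

[[1, 3, 5], [2, 4, 6]]


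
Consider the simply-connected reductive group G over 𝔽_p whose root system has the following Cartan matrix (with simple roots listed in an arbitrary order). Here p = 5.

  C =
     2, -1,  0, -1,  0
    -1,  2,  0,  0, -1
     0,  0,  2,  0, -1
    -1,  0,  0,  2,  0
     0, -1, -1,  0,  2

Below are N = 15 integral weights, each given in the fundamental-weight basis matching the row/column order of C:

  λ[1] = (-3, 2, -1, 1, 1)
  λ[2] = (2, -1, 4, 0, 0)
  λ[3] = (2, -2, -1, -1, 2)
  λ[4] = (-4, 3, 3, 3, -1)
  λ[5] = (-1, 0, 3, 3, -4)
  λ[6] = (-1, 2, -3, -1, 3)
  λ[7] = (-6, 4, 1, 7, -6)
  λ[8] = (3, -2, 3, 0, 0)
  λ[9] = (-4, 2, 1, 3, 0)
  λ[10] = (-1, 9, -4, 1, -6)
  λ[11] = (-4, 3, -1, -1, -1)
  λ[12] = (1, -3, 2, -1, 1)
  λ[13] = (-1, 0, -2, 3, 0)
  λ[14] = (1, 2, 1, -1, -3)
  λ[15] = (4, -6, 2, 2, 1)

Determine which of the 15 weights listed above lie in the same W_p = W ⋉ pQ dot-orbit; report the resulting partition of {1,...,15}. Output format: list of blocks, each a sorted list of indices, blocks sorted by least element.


C ↔ A_5 under row/col permutation; |W(A_5)| = 720.

Each λ_j+ρ reduced to Ā_5; 5-tuples below use C's row order:

    [1] (2, 1, 0, 0, 2)
    [2] (0, 1, 0, 3, 0)
    [3] (2, 1, 0, 0, 2)
    [4] (0, 1, 0, 3, 0)
    [5] (2, 0, 0, 1, 1)
    [6] (2, 1, 0, 0, 2)
    [7] (0, 2, 3, 0, 0)
    [8] (0, 1, 0, 3, 0)
    [9] (2, 0, 0, 1, 1)
    [10] (2, 1, 0, 0, 2)
    [11] (0, 1, 0, 3, 0)
    [12] (0, 2, 3, 0, 0)
    [13] (0, 1, 0, 3, 0)
    [14] (2, 1, 0, 0, 2)
    [15] (0, 2, 3, 0, 0)

These 15 weights hit 4 W_5-dot-orbits; sizes (5, 5, 2, 3):

[[1, 3, 6, 10, 14], [2, 4, 8, 11, 13], [5, 9], [7, 12, 15]]


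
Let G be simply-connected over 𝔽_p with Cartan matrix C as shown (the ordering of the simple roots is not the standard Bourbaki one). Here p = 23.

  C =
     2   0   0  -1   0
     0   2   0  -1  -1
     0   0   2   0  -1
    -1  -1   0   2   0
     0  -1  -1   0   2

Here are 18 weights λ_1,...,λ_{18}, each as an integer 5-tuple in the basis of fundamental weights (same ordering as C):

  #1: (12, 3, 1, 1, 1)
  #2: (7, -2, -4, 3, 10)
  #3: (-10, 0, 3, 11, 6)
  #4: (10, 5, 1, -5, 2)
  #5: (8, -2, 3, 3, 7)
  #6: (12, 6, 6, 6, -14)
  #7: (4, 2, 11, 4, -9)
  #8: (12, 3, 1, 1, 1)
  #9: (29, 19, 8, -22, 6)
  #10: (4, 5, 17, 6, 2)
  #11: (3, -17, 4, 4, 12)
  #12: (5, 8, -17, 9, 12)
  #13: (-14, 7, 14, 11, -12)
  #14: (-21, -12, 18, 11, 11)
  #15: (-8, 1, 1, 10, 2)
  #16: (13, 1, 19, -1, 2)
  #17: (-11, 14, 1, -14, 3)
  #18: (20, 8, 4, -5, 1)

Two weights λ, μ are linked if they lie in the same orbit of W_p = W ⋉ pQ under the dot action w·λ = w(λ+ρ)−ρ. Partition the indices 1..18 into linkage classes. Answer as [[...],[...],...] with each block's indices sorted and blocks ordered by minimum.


A_5 Cartan matrix, 5 simple roots permuted; ρ=(1,1,1,1,1).

Folding the 18 weights λ_j+ρ into Ā_23 (reps in the given 5-coord order):

  λ_1 → (13, 4, 2, 2, 2) · λ_2 → (8, 1, 3, 3, 7) · λ_3 → (8, 1, 3, 3, 7) · λ_4 → (7, 2, 2, 4, 3) · λ_5 → (8, 1, 3, 3, 7) · λ_6 → (9, 6, 2, 1, 1) · λ_7 → (5, 5, 4, 0, 3) · λ_8 → (13, 4, 2, 2, 2) · λ_9 → (9, 6, 2, 1, 1) · λ_10 → (7, 2, 2, 4, 3) · λ_11 → (7, 2, 2, 4, 3) · λ_12 → (9, 6, 2, 1, 1) · λ_13 → (8, 1, 3, 3, 7) · λ_14 → (8, 1, 3, 3, 7) · λ_15 → (7, 2, 2, 4, 3) · λ_16 → (0, 0, 4, 2, 3) · λ_17 → (13, 4, 2, 2, 2) · λ_18 → (7, 2, 2, 4, 3)

The 18 indices split into 6 linkage classes (same alcove rep ⇔ same W_23-dot-orbit):

[[1, 8, 17], [2, 3, 5, 13, 14], [4, 10, 11, 15, 18], [6, 9, 12], [7], [16]]


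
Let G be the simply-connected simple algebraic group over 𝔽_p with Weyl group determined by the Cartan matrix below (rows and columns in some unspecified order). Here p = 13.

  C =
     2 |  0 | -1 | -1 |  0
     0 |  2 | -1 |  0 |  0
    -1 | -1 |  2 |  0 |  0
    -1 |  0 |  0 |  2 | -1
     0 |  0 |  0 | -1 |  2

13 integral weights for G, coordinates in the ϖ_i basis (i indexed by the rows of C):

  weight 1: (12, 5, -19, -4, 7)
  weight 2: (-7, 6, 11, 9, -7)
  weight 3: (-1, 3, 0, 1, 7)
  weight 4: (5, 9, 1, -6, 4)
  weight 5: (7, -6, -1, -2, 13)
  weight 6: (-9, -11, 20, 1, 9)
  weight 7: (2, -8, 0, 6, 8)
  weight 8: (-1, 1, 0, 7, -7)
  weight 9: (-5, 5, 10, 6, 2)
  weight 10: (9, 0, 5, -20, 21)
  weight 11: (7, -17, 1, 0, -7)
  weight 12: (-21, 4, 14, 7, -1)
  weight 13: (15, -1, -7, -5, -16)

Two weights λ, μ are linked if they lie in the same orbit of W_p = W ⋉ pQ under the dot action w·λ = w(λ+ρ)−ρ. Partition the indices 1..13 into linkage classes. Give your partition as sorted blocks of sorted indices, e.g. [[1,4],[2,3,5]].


Dynkin diagram of C (from the 8 off-diagonal −1 entries): A_5.

λ_j+ρ reflected into Ā_13 (⟨·,θ^∨⟩≤13); 5-tuples as given:

  [1] (1, 5, 2, 0, 5) · [2] (0, 3, 3, 4, 2) · [3] (0, 2, 1, 2, 6) · [4] (1, 5, 2, 0, 5) · [5] (1, 5, 2, 0, 5) · [6] (0, 2, 1, 2, 6) · [7] (0, 3, 3, 4, 2) · [8] (0, 2, 1, 2, 6) · [9] (0, 3, 3, 4, 2) · [10] (0, 3, 3, 4, 2) · [11] (5, 1, 2, 1, 2) · [12] (1, 5, 2, 0, 5) · [13] (0, 3, 3, 4, 2)

These 13 weights hit 4 W_13-dot-orbits; sizes (4, 5, 3, 1):

[[1, 4, 5, 12], [2, 7, 9, 10, 13], [3, 6, 8], [11]]


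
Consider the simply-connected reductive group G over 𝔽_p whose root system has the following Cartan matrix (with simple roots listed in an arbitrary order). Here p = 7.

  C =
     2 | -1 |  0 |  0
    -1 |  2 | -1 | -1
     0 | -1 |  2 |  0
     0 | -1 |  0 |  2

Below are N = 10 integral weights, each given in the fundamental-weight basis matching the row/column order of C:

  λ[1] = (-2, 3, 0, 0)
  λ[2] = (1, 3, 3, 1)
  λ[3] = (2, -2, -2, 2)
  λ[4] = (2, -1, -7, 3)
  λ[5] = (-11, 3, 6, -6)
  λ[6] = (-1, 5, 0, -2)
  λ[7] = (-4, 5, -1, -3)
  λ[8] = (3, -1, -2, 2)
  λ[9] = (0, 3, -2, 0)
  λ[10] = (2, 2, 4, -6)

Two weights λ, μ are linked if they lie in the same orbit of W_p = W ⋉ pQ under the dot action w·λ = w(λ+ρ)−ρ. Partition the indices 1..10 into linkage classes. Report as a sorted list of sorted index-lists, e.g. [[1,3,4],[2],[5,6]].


C ↔ D_4 under row/col permutation; |W(D_4)| = 192.

W_7-reps of the 10 weights in Ā_7 (same 4-coord order as C):

  λ_1 → (1, 1, 1, 1) · λ_2 → (1, 1, 1, 1) · λ_3 → (1, 1, 1, 1) · λ_4 → (3, 1, 0, 2) · λ_5 → (3, 1, 0, 2) · λ_6 → (0, 0, 1, 1) · λ_7 → (3, 1, 0, 2) · λ_8 → (3, 1, 0, 2) · λ_9 → (1, 1, 1, 1) · λ_10 → (1, 1, 1, 1)

3 distinct reps among the 10 weights ⇒ 3 W_7-linkage classes:

[[1, 2, 3, 9, 10], [4, 5, 7, 8], [6]]


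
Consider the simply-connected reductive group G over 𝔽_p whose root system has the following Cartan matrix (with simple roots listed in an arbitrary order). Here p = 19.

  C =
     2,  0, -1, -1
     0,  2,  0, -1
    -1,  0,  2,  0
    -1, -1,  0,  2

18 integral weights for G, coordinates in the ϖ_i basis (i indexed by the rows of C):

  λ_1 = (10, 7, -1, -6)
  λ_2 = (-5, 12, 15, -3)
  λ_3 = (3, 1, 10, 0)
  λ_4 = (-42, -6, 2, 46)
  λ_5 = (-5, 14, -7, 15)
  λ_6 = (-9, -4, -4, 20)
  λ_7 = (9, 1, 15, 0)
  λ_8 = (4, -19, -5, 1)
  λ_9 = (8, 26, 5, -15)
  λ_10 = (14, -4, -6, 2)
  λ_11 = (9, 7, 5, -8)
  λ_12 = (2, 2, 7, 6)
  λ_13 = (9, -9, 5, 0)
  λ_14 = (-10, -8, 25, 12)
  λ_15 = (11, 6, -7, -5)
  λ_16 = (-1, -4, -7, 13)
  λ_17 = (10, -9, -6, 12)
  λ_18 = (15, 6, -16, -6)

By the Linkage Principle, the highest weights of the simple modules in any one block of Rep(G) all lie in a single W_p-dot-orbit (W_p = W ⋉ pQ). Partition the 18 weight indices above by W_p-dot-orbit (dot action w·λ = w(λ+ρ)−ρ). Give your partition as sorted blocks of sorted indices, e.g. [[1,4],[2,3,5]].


Type A_4, rank 4, |W|=120; reorder rows/cols to standard.

W_19-reps of the 18 weights in Ā_19 (same 4-coord order as C):

  λ_1 → (6, 3, 0, 5) · λ_2 → (2, 3, 6, 4) · λ_3 → (4, 2, 11, 1) · λ_4 → (10, 3, 5, 0) · λ_5 → (2, 3, 6, 4) · λ_6 → (3, 1, 6, 7) · λ_7 → (3, 1, 6, 7) · λ_8 → (4, 2, 11, 1) · λ_9 → (3, 4, 5, 6) · λ_10 → (10, 3, 5, 0) · λ_11 → (3, 1, 6, 7) · λ_12 → (3, 1, 6, 7) · λ_13 → (3, 1, 6, 7) · λ_14 → (2, 3, 6, 4) · λ_15 → (2, 3, 6, 4) · λ_16 → (6, 3, 0, 5) · λ_17 → (6, 3, 0, 5) · λ_18 → (4, 2, 11, 1)

Grouping the 18 weights by Ā_19-representative: 6 linkage classes.

[[1, 16, 17], [2, 5, 14, 15], [3, 8, 18], [4, 10], [6, 7, 11, 12, 13], [9]]


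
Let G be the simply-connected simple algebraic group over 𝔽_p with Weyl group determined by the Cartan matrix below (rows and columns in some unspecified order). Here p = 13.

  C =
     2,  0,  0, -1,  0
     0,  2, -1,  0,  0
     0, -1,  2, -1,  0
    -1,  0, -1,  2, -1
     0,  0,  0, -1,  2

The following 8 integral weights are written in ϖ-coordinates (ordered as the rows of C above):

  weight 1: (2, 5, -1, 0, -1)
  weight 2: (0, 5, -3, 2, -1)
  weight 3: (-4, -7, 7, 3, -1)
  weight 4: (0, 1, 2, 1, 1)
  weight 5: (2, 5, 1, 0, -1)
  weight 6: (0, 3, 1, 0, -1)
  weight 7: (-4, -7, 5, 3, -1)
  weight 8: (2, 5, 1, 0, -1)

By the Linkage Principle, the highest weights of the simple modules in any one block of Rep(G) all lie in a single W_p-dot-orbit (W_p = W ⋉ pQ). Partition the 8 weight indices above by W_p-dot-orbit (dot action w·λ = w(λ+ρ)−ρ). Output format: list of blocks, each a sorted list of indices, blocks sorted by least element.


Root system D_5: the 5×5 matrix C matches after relabeling.

λ_j+ρ reflected into Ā_13 (⟨·,θ^∨⟩≤13); 5-tuples as given:

  λ_1 → (3, 6, 0, 1, 0) · λ_2 → (1, 4, 2, 1, 0) · λ_3 → (3, 6, 0, 1, 0) · λ_4 → (1, 2, 1, 2, 2) · λ_5 → (3, 6, 0, 1, 0) · λ_6 → (1, 4, 2, 1, 0) · λ_7 → (3, 6, 0, 1, 0) · λ_8 → (3, 6, 0, 1, 0)

Grouping the 8 weights by Ā_13-representative: 3 linkage classes.

[[1, 3, 5, 7, 8], [2, 6], [4]]


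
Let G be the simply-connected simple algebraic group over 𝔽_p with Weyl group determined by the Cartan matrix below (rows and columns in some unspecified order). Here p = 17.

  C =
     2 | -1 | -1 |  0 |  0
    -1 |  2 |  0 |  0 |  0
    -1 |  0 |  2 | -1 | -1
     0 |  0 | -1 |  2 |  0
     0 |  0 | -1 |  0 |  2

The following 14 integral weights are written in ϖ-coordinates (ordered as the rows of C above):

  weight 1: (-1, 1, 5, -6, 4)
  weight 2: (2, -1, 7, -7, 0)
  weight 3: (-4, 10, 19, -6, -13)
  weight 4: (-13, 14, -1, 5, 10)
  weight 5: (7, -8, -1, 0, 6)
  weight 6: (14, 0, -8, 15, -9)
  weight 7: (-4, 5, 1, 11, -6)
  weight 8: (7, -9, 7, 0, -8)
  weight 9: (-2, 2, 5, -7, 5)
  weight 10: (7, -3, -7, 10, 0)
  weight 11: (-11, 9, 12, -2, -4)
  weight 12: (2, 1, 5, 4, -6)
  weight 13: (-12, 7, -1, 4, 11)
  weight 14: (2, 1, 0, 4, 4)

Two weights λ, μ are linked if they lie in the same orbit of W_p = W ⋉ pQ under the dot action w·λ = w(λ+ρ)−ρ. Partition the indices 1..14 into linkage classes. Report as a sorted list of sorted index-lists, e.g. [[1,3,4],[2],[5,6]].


Type D_5, rank 5, |W|=1920; reorder rows/cols to standard.

Ā_17 reps of the 14 weights (D_5, coords as presented):

  1: (0, 2, 1, 5, 5);  2: (3, 0, 2, 6, 1);  3: (3, 0, 2, 6, 1);  4: (3, 0, 2, 6, 1);  5: (1, 7, 0, 1, 7);  6: (1, 7, 0, 1, 7);  7: (3, 0, 2, 6, 1);  8: (1, 7, 0, 1, 7);  9: (0, 2, 1, 5, 5);  10: (0, 2, 1, 5, 5);  11: (4, 0, 1, 0, 2);  12: (0, 2, 1, 5, 5);  13: (3, 0, 2, 6, 1);  14: (0, 2, 1, 5, 5)

Grouping the 14 weights by Ā_17-representative: 4 linkage classes.

[[1, 9, 10, 12, 14], [2, 3, 4, 7, 13], [5, 6, 8], [11]]


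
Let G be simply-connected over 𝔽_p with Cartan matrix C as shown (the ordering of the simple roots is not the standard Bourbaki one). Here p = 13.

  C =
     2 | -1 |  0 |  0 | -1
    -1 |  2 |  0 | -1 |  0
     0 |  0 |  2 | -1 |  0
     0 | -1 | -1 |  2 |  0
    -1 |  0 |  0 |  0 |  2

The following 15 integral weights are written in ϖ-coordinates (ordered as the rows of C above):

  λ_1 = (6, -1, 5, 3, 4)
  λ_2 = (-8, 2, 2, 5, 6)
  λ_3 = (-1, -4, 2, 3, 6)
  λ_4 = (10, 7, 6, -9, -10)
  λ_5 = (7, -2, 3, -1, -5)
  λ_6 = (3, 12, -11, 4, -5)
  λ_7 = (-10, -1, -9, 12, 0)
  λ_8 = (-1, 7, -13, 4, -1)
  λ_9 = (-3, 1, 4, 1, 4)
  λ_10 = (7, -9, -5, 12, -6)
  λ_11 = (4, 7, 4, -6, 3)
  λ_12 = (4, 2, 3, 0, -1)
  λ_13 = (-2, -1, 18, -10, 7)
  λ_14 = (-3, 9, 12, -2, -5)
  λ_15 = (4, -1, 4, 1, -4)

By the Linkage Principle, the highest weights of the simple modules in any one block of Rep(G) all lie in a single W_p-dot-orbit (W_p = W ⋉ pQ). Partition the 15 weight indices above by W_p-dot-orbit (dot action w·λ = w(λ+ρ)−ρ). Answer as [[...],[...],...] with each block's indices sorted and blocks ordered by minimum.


Root system A_5: the 5×5 matrix C matches after relabeling.

Alcove-folded reps (p=13, 15 weights, presented ϖ-order):

  λ_1 → (3, 0, 3, 1, 4) · λ_2 → (3, 4, 3, 2, 0) · λ_3 → (3, 0, 3, 1, 4) · λ_4 → (2, 0, 5, 2, 3) · λ_5 → (3, 0, 3, 1, 4) · λ_6 → (5, 3, 4, 1, 0) · λ_7 → (5, 3, 4, 1, 0) · λ_8 → (0, 1, 5, 7, 0) · λ_9 → (2, 0, 5, 2, 3) · λ_10 → (5, 3, 4, 1, 0) · λ_11 → (5, 3, 4, 1, 0) · λ_12 → (5, 3, 4, 1, 0) · λ_13 → (3, 0, 3, 1, 4) · λ_14 → (3, 0, 3, 1, 4) · λ_15 → (2, 0, 5, 2, 3)

Grouping the 15 weights by Ā_13-representative: 5 linkage classes.

[[1, 3, 5, 13, 14], [2], [4, 9, 15], [6, 7, 10, 11, 12], [8]]


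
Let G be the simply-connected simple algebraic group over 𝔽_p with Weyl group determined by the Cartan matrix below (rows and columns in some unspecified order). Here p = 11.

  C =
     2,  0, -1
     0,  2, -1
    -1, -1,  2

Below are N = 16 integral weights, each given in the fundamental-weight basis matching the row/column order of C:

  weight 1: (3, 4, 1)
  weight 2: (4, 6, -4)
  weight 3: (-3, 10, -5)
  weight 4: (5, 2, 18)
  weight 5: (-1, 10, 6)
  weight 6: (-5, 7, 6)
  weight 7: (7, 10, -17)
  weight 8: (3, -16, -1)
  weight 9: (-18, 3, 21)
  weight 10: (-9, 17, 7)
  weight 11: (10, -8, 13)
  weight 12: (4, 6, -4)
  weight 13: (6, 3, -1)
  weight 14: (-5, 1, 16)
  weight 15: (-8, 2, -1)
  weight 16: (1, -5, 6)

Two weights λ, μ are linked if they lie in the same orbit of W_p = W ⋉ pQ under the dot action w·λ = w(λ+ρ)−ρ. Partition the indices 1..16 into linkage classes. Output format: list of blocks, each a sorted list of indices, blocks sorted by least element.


Cartan matrix: type A_3 (|W|=24); un-permuting the 3 rows.

Each λ_j+ρ reduced to Ā_11; 3-tuples below use C's row order:

  [1] (4, 5, 2);  [2] (2, 4, 3);  [3] (4, 5, 2);  [4] (3, 0, 3);  [5] (7, 4, 0);  [6] (0, 4, 3);  [7] (3, 0, 3);  [8] (7, 4, 0);  [9] (4, 5, 2);  [10] (0, 4, 3);  [11] (0, 4, 3);  [12] (2, 4, 3);  [13] (7, 4, 0);  [14] (2, 4, 3);  [15] (0, 4, 3);  [16] (2, 4, 3)

Linkage partition of the 16 weights (5 classes, p=11):

[[1, 3, 9], [2, 12, 14, 16], [4, 7], [5, 8, 13], [6, 10, 11, 15]]


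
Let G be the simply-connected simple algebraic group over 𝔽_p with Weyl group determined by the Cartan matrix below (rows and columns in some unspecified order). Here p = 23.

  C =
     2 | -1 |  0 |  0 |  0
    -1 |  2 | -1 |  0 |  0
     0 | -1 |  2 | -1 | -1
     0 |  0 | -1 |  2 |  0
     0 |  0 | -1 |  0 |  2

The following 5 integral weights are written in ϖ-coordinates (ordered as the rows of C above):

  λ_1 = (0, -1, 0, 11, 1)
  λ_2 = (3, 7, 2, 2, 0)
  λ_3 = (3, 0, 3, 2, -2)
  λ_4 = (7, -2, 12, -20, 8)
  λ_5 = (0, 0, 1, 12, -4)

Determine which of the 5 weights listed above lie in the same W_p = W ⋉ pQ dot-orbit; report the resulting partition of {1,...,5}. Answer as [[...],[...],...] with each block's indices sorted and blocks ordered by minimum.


Type D_5, rank 5, |W|=1920; reorder rows/cols to standard.

λ_j+ρ reflected into Ā_23 (⟨·,θ^∨⟩≤23); 5-tuples as given:

  λ_1 → (1, 0, 1, 12, 2) · λ_2 → (4, 1, 3, 3, 1) · λ_3 → (4, 1, 3, 3, 1) · λ_4 → (1, 0, 1, 12, 2) · λ_5 → (1, 0, 1, 12, 2)

Partition of {1..5} into 2 W_23-dot-orbits:

[[1, 4, 5], [2, 3]]


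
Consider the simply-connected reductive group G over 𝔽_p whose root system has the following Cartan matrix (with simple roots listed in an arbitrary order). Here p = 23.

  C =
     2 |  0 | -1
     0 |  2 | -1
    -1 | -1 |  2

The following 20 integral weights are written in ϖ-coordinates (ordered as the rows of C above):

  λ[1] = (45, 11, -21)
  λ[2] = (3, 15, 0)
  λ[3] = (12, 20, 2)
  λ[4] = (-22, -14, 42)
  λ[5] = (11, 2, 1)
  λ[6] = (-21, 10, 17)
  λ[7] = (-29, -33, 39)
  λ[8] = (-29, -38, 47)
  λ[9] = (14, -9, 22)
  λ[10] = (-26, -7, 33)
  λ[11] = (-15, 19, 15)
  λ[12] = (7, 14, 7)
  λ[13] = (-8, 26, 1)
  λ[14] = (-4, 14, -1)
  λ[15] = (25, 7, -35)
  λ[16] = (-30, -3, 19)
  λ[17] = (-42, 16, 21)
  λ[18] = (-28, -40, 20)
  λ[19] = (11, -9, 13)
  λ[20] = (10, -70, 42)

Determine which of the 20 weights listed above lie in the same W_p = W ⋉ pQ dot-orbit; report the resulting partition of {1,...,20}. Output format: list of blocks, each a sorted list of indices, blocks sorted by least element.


A_3 Cartan matrix, 3 simple roots permuted; ρ=(1,1,1).

λ_j+ρ reflected into Ā_23 (⟨·,θ^∨⟩≤23); 3-tuples as given:

  1: (0, 12, 3);  2: (4, 16, 1);  3: (1, 7, 2);  4: (1, 7, 2);  5: (12, 3, 2);  6: (12, 3, 2);  7: (9, 5, 6);  8: (12, 3, 2);  9: (0, 7, 8);  10: (12, 3, 2);  11: (1, 7, 2);  12: (0, 7, 8);  13: (4, 16, 1);  14: (0, 12, 3);  15: (0, 12, 3);  16: (12, 3, 2);  17: (4, 16, 1);  18: (4, 16, 1);  19: (9, 5, 6);  20: (0, 12, 3)

The 20 indices split into 6 linkage classes (same alcove rep ⇔ same W_23-dot-orbit):

[[1, 14, 15, 20], [2, 13, 17, 18], [3, 4, 11], [5, 6, 8, 10, 16], [7, 19], [9, 12]]


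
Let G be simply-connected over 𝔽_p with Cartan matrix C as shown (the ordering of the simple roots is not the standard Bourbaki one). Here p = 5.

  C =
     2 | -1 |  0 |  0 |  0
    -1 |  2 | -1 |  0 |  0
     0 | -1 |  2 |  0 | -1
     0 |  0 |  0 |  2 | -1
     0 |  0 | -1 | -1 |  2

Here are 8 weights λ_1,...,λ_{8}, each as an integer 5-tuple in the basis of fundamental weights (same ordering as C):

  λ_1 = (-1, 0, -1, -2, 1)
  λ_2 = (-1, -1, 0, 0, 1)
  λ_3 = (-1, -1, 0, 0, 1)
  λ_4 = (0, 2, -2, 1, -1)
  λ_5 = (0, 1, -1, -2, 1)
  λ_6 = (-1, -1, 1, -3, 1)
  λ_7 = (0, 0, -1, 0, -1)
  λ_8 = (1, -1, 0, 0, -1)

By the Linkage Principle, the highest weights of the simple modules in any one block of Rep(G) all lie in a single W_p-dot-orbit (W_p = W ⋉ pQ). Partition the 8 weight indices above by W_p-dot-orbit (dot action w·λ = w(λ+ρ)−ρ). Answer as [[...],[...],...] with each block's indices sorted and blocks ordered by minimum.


C ↔ A_5 under row/col permutation; |W(A_5)| = 720.

Ā_5 reps of the 8 weights (A_5, coords as presented):

  λ_1+ρ ↦ (0, 1, 0, 1, 1);  λ_2+ρ ↦ (0, 0, 1, 1, 2);  λ_3+ρ ↦ (0, 0, 1, 1, 2);  λ_4+ρ ↦ (1, 2, 0, 1, 1);  λ_5+ρ ↦ (1, 2, 0, 1, 1);  λ_6+ρ ↦ (0, 0, 2, 2, 0);  λ_7+ρ ↦ (1, 1, 0, 1, 0);  λ_8+ρ ↦ (2, 0, 1, 1, 0)

The 8 indices split into 6 linkage classes (same alcove rep ⇔ same W_5-dot-orbit):

[[1], [2, 3], [4, 5], [6], [7], [8]]


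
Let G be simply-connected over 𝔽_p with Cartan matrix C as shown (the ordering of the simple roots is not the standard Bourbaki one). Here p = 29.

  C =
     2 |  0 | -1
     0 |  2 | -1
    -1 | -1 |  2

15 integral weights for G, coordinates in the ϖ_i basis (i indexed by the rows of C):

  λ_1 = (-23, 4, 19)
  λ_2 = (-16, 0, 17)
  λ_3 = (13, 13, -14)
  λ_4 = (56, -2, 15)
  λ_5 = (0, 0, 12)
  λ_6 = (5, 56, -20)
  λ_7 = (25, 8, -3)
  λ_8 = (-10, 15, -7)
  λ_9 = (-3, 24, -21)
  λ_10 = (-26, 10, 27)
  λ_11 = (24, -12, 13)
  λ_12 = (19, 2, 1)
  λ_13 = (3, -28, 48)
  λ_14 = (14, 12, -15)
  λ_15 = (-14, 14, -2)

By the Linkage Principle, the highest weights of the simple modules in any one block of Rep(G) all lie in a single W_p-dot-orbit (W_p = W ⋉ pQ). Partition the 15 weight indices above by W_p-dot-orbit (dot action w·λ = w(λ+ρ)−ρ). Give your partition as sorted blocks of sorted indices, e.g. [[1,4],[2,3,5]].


Dynkin diagram of C (from the 4 off-diagonal −1 entries): A_3.

W_29-reps of the 15 weights in Ā_29 (same 3-coord order as C):

  λ_1+ρ ↦ (20, 3, 2) · λ_2+ρ ↦ (15, 1, 3) · λ_3+ρ ↦ (1, 1, 13) · λ_4+ρ ↦ (1, 1, 13) · λ_5+ρ ↦ (1, 1, 13) · λ_6+ρ ↦ (6, 1, 9) · λ_7+ρ ↦ (20, 3, 2) · λ_8+ρ ↦ (6, 1, 9) · λ_9+ρ ↦ (20, 3, 2) · λ_10+ρ ↦ (15, 1, 3) · λ_11+ρ ↦ (15, 1, 3) · λ_12+ρ ↦ (20, 3, 2) · λ_13+ρ ↦ (20, 3, 2) · λ_14+ρ ↦ (1, 1, 13) · λ_15+ρ ↦ (1, 1, 13)

Partition of {1..15} into 4 W_29-dot-orbits:

[[1, 7, 9, 12, 13], [2, 10, 11], [3, 4, 5, 14, 15], [6, 8]]


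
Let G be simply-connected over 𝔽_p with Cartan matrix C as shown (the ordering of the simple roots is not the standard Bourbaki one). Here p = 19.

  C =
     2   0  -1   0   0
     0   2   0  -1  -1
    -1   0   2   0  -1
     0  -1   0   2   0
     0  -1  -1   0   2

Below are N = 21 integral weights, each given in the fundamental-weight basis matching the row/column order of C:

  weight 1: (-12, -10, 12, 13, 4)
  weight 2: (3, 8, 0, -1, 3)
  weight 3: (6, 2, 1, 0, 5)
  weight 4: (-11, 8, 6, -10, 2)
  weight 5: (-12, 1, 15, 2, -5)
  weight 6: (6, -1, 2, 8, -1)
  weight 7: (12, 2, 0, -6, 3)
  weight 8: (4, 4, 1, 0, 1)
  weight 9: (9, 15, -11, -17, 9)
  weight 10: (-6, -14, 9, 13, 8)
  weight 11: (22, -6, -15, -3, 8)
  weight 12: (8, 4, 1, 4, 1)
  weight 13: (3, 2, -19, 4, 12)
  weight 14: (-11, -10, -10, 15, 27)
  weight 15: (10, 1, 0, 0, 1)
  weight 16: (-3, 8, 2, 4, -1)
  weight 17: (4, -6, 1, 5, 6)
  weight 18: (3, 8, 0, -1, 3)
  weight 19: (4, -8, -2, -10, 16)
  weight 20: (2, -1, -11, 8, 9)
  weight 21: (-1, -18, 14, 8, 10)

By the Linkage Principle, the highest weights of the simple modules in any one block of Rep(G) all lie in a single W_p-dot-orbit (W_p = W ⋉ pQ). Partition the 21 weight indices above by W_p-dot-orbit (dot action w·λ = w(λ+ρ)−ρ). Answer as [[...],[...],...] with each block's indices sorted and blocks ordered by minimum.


Dynkin diagram of C (from the 8 off-diagonal −1 entries): A_5.

Alcove-folded reps (p=19, 21 weights, presented ϖ-order):

  [1] (5, 5, 2, 1, 2)
  [2] (4, 9, 1, 0, 4)
  [3] (7, 3, 2, 1, 6)
  [4] (7, 0, 3, 9, 0)
  [5] (11, 2, 1, 1, 2)
  [6] (7, 0, 3, 9, 0)
  [7] (11, 2, 1, 1, 2)
  [8] (5, 5, 2, 1, 2)
  [9] (7, 0, 3, 9, 0)
  [10] (4, 9, 1, 0, 4)
  [11] (5, 5, 2, 1, 2)
  [12] (5, 5, 2, 1, 2)
  [13] (11, 2, 1, 1, 2)
  [14] (7, 0, 3, 9, 0)
  [15] (11, 2, 1, 1, 2)
  [16] (2, 9, 1, 5, 0)
  [17] (5, 5, 2, 1, 2)
  [18] (4, 9, 1, 0, 4)
  [19] (2, 9, 1, 5, 0)
  [20] (7, 0, 3, 9, 0)
  [21] (7, 3, 2, 1, 6)

Grouping the 21 weights by Ā_19-representative: 6 linkage classes.

[[1, 8, 11, 12, 17], [2, 10, 18], [3, 21], [4, 6, 9, 14, 20], [5, 7, 13, 15], [16, 19]]
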